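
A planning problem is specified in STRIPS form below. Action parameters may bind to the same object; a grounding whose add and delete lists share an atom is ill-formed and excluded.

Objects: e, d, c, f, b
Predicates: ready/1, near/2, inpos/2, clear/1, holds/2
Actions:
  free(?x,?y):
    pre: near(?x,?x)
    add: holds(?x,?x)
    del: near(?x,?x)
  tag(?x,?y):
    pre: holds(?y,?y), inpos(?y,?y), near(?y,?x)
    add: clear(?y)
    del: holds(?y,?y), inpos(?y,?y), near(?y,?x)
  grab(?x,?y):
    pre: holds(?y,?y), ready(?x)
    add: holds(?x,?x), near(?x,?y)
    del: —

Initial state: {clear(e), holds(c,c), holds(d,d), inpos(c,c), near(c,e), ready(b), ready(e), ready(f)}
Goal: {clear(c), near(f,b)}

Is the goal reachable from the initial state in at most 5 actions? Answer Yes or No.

1. tag(e,c)  →  {clear(c), clear(e), holds(d,d), ready(b), ready(e), ready(f)}
2. grab(b,d)  →  {clear(c), clear(e), holds(b,b), holds(d,d), near(b,d), ready(b), ready(e), ready(f)}
3. grab(f,b)  →  {clear(c), clear(e), holds(b,b), holds(d,d), holds(f,f), near(b,d), near(f,b), ready(b), ready(e), ready(f)}
optimal plan length = 3; 3 ≤ 5

Yes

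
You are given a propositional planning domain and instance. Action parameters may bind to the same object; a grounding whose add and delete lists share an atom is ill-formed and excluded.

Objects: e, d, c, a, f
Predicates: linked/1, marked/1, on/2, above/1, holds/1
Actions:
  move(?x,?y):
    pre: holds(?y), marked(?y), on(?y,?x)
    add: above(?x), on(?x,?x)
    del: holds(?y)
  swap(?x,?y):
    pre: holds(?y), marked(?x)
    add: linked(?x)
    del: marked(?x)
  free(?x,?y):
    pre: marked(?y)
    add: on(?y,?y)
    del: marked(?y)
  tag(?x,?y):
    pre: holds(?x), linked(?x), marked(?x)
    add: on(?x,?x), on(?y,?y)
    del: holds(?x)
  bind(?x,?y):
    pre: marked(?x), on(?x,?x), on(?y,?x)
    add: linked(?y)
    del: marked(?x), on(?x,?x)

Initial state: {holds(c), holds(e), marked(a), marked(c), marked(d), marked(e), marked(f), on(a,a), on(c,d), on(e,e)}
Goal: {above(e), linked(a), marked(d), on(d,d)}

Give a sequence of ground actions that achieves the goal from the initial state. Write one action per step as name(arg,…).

move(e,e); move(d,c); bind(a,a)

1. move(e,e)  →  {above(e), holds(c), marked(a), marked(c), marked(d), marked(e), marked(f), on(a,a), on(c,d), on(e,e)}
2. move(d,c)  →  {above(d), above(e), marked(a), marked(c), marked(d), marked(e), marked(f), on(a,a), on(c,d), on(d,d), on(e,e)}
3. bind(a,a)  →  {above(d), above(e), linked(a), marked(c), marked(d), marked(e), marked(f), on(c,d), on(d,d), on(e,e)}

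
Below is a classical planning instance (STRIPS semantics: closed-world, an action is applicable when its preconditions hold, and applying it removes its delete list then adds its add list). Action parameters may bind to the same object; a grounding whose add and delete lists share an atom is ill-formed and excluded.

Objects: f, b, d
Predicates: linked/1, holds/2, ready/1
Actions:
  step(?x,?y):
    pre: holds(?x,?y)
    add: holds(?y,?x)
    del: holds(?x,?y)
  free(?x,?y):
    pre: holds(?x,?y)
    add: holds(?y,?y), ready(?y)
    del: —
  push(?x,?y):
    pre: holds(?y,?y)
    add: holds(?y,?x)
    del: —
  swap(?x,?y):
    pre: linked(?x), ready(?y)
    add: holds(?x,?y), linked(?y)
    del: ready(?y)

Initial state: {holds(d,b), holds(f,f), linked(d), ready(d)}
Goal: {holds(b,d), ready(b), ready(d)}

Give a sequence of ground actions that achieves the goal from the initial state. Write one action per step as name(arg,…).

1. free(d,b)  →  {holds(b,b), holds(d,b), holds(f,f), linked(d), ready(b), ready(d)}
2. step(d,b)  →  {holds(b,b), holds(b,d), holds(f,f), linked(d), ready(b), ready(d)}

free(d,b); step(d,b)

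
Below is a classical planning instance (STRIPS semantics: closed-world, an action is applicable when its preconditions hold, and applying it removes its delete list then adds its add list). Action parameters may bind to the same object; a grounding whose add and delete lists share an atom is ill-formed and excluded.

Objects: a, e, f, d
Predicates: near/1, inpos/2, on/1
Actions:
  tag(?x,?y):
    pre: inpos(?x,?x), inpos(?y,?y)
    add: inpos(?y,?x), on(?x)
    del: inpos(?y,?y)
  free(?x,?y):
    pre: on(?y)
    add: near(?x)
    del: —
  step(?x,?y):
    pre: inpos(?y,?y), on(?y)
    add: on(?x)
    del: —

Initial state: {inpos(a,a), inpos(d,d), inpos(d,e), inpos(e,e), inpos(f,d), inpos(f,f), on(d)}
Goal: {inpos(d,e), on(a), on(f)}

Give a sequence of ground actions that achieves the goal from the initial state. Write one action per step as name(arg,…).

tag(a,e); tag(f,a)

1. tag(a,e)  →  {inpos(a,a), inpos(d,d), inpos(d,e), inpos(e,a), inpos(f,d), inpos(f,f), on(a), on(d)}
2. tag(f,a)  →  {inpos(a,f), inpos(d,d), inpos(d,e), inpos(e,a), inpos(f,d), inpos(f,f), on(a), on(d), on(f)}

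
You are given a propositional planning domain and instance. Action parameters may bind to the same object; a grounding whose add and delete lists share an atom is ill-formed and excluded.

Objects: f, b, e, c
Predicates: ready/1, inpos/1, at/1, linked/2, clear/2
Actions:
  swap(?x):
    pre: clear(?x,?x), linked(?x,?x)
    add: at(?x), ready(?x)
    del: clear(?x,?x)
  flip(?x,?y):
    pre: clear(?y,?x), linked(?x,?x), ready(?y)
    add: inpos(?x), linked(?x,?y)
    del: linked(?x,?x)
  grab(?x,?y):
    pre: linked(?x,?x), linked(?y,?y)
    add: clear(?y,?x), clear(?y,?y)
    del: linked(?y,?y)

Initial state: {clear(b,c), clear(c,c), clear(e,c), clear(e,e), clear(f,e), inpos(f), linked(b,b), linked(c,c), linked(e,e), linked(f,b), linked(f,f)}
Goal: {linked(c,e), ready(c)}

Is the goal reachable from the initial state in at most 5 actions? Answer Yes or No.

1. swap(e)  →  {at(e), clear(b,c), clear(c,c), clear(e,c), clear(f,e), inpos(f), linked(b,b), linked(c,c), linked(e,e), linked(f,b), linked(f,f), ready(e)}
2. swap(c)  →  {at(c), at(e), clear(b,c), clear(e,c), clear(f,e), inpos(f), linked(b,b), linked(c,c), linked(e,e), linked(f,b), linked(f,f), ready(c), ready(e)}
3. flip(c,e)  →  {at(c), at(e), clear(b,c), clear(e,c), clear(f,e), inpos(c), inpos(f), linked(b,b), linked(c,e), linked(e,e), linked(f,b), linked(f,f), ready(c), ready(e)}
optimal plan length = 3; 3 ≤ 5

Yes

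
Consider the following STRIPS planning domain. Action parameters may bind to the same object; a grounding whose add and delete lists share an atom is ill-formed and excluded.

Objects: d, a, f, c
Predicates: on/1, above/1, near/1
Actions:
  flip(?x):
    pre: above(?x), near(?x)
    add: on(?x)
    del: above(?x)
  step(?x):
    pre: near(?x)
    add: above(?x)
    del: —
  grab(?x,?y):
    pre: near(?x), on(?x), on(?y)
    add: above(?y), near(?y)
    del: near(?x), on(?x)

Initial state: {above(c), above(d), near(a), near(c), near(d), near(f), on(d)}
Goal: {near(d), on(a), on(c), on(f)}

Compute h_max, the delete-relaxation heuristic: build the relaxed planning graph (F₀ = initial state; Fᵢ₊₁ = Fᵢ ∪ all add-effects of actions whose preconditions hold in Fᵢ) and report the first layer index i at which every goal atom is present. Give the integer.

F0 = init (7 atoms)
F1 = F0 ∪ {above(a), above(f), on(c)}  (10 atoms)
F2 = F1 ∪ {on(a), on(f)}  (12 atoms)
goal ⊆ F2  ⇒  h_max = 2

2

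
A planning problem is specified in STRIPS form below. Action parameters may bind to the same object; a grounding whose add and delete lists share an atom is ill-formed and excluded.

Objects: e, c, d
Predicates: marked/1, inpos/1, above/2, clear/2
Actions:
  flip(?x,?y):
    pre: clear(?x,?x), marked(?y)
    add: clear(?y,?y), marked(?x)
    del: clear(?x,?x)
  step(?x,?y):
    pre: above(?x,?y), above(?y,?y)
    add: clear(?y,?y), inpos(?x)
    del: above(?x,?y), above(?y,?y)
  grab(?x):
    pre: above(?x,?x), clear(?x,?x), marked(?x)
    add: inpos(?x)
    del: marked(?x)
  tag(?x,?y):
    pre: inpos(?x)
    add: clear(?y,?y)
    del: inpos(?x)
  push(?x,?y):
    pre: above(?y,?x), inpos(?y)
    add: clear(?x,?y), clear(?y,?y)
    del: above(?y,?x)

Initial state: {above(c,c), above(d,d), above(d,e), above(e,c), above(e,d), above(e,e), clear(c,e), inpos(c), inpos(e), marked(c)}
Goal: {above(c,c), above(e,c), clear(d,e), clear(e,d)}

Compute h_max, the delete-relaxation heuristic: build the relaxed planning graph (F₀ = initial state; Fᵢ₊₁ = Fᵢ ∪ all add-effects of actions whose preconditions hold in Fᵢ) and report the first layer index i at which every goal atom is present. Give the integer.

F0 = init (10 atoms)
F1 = F0 ∪ {clear(c,c), clear(d,d), clear(d,e), clear(e,e), inpos(d)}  (15 atoms)
F2 = F1 ∪ {clear(e,d), marked(d), marked(e)}  (18 atoms)
goal ⊆ F2  ⇒  h_max = 2

2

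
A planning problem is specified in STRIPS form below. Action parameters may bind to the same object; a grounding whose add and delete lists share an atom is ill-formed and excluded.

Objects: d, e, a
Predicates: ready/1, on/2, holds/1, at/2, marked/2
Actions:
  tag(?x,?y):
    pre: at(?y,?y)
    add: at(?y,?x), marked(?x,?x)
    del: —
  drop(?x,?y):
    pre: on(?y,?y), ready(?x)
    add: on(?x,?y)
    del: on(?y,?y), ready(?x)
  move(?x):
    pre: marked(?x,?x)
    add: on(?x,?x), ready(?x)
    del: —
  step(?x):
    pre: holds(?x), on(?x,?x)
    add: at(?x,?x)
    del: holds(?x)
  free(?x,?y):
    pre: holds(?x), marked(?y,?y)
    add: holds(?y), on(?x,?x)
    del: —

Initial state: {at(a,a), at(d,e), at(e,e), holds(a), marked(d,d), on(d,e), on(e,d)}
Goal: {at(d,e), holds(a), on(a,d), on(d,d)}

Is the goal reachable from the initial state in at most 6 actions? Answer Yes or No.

1. tag(a,e)  →  {at(a,a), at(d,e), at(e,a), at(e,e), holds(a), marked(a,a), marked(d,d), on(d,e), on(e,d)}
2. move(d)  →  {at(a,a), at(d,e), at(e,a), at(e,e), holds(a), marked(a,a), marked(d,d), on(d,d), on(d,e), on(e,d), ready(d)}
3. move(a)  →  {at(a,a), at(d,e), at(e,a), at(e,e), holds(a), marked(a,a), marked(d,d), on(a,a), on(d,d), on(d,e), on(e,d), ready(a), ready(d)}
4. drop(a,d)  →  {at(a,a), at(d,e), at(e,a), at(e,e), holds(a), marked(a,a), marked(d,d), on(a,a), on(a,d), on(d,e), on(e,d), ready(d)}
5. move(d)  →  {at(a,a), at(d,e), at(e,a), at(e,e), holds(a), marked(a,a), marked(d,d), on(a,a), on(a,d), on(d,d), on(d,e), on(e,d), ready(d)}
optimal plan length = 5; 5 ≤ 6

Yes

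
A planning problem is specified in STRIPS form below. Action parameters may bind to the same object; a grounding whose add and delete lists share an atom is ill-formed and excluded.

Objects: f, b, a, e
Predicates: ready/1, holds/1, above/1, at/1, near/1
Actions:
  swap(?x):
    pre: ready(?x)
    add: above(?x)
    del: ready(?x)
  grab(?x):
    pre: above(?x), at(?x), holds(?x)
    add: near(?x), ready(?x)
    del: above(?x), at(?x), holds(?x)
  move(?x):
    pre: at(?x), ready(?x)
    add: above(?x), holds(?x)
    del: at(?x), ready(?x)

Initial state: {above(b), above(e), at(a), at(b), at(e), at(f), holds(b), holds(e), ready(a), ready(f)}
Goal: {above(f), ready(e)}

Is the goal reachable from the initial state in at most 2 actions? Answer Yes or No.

1. swap(f)  →  {above(b), above(e), above(f), at(a), at(b), at(e), at(f), holds(b), holds(e), ready(a)}
2. grab(e)  →  {above(b), above(f), at(a), at(b), at(f), holds(b), near(e), ready(a), ready(e)}
optimal plan length = 2; 2 ≤ 2

Yes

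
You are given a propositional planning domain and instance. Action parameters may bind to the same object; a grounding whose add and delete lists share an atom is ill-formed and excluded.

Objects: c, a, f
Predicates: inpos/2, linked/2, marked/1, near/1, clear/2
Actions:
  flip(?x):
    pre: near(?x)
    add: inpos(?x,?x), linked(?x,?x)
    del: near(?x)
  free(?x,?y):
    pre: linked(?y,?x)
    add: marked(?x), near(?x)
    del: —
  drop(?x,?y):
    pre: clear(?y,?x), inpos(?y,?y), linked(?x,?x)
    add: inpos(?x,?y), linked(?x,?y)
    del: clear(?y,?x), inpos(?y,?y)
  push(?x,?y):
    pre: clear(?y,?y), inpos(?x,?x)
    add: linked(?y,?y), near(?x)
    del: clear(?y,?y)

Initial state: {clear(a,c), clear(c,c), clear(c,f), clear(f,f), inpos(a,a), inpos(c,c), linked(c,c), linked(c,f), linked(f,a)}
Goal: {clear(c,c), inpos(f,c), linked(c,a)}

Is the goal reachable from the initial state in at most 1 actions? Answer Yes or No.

1. drop(c,a)  →  {clear(c,c), clear(c,f), clear(f,f), inpos(c,a), inpos(c,c), linked(c,a), linked(c,c), linked(c,f), linked(f,a)}
2. push(c,f)  →  {clear(c,c), clear(c,f), inpos(c,a), inpos(c,c), linked(c,a), linked(c,c), linked(c,f), linked(f,a), linked(f,f), near(c)}
3. drop(f,c)  →  {clear(c,c), inpos(c,a), inpos(f,c), linked(c,a), linked(c,c), linked(c,f), linked(f,a), linked(f,c), linked(f,f), near(c)}
optimal plan length = 3; 3 > 1

No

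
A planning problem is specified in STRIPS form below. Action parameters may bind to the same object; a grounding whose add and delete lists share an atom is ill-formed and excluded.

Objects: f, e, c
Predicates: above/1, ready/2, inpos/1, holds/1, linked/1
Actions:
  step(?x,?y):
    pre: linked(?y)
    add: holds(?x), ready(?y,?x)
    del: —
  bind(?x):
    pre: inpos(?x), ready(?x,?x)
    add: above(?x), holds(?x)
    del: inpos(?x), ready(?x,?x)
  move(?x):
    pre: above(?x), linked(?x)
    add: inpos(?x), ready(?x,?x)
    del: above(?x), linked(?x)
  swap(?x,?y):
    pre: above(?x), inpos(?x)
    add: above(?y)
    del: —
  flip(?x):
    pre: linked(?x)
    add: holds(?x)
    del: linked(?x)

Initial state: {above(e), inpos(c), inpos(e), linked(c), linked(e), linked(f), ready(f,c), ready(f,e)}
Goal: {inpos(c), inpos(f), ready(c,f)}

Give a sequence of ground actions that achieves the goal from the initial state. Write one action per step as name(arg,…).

step(f,c); swap(e,f); move(f)

1. step(f,c)  →  {above(e), holds(f), inpos(c), inpos(e), linked(c), linked(e), linked(f), ready(c,f), ready(f,c), ready(f,e)}
2. swap(e,f)  →  {above(e), above(f), holds(f), inpos(c), inpos(e), linked(c), linked(e), linked(f), ready(c,f), ready(f,c), ready(f,e)}
3. move(f)  →  {above(e), holds(f), inpos(c), inpos(e), inpos(f), linked(c), linked(e), ready(c,f), ready(f,c), ready(f,e), ready(f,f)}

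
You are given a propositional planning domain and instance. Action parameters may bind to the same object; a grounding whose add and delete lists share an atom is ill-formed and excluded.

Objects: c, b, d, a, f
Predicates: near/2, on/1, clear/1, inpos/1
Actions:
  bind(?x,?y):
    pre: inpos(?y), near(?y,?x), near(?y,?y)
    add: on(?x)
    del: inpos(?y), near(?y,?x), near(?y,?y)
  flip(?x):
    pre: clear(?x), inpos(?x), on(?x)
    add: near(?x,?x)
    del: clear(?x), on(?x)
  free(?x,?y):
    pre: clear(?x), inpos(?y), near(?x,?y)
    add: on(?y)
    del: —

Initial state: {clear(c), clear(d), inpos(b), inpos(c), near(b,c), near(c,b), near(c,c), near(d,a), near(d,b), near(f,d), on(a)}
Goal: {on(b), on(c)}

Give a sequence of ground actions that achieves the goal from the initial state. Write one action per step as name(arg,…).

bind(c,c); free(c,b)

1. bind(c,c)  →  {clear(c), clear(d), inpos(b), near(b,c), near(c,b), near(d,a), near(d,b), near(f,d), on(a), on(c)}
2. free(c,b)  →  {clear(c), clear(d), inpos(b), near(b,c), near(c,b), near(d,a), near(d,b), near(f,d), on(a), on(b), on(c)}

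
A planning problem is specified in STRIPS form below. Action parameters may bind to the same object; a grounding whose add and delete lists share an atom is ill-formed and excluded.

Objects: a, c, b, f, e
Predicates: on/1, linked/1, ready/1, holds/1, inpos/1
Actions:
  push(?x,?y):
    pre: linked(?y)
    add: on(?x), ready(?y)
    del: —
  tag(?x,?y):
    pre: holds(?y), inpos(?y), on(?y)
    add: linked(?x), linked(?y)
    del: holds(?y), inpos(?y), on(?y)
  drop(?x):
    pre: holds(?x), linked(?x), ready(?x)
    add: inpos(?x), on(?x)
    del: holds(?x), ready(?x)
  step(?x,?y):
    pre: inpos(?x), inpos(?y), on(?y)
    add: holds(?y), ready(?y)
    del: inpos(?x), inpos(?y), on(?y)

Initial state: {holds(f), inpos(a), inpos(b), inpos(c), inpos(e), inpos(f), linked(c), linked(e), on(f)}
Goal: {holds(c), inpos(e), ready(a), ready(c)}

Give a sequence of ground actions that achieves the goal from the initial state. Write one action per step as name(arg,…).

tag(a,f); push(c,a); step(a,c)

1. tag(a,f)  →  {inpos(a), inpos(b), inpos(c), inpos(e), linked(a), linked(c), linked(e), linked(f)}
2. push(c,a)  →  {inpos(a), inpos(b), inpos(c), inpos(e), linked(a), linked(c), linked(e), linked(f), on(c), ready(a)}
3. step(a,c)  →  {holds(c), inpos(b), inpos(e), linked(a), linked(c), linked(e), linked(f), ready(a), ready(c)}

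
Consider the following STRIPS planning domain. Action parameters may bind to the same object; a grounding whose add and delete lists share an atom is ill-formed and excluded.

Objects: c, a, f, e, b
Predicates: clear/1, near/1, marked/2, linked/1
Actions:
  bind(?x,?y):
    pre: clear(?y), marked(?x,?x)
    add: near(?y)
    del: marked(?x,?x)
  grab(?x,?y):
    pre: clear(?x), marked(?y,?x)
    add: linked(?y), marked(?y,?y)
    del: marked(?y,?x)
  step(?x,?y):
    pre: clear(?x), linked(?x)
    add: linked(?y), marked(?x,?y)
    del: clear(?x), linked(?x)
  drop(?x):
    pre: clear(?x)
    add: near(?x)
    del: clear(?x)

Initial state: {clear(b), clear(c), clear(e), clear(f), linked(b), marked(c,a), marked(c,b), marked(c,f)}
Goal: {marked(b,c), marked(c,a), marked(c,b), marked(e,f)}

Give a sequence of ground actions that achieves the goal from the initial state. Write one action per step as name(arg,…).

step(b,c); step(c,e); step(e,f)

1. step(b,c)  →  {clear(c), clear(e), clear(f), linked(c), marked(b,c), marked(c,a), marked(c,b), marked(c,f)}
2. step(c,e)  →  {clear(e), clear(f), linked(e), marked(b,c), marked(c,a), marked(c,b), marked(c,e), marked(c,f)}
3. step(e,f)  →  {clear(f), linked(f), marked(b,c), marked(c,a), marked(c,b), marked(c,e), marked(c,f), marked(e,f)}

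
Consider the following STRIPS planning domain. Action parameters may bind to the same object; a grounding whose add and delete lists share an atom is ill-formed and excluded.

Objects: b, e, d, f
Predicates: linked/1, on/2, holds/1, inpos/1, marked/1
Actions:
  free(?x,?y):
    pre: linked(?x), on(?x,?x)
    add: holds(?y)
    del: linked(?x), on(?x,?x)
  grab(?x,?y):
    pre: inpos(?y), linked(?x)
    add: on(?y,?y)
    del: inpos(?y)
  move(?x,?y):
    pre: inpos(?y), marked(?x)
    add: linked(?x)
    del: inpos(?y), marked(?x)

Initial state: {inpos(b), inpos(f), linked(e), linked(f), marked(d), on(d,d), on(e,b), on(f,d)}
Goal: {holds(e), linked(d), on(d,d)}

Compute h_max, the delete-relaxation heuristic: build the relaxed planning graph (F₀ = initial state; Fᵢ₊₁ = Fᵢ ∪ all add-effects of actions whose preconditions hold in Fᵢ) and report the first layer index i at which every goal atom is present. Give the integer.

2

F0 = init (8 atoms)
F1 = F0 ∪ {linked(d), on(b,b), on(f,f)}  (11 atoms)
F2 = F1 ∪ {holds(b), holds(d), holds(e), holds(f)}  (15 atoms)
goal ⊆ F2  ⇒  h_max = 2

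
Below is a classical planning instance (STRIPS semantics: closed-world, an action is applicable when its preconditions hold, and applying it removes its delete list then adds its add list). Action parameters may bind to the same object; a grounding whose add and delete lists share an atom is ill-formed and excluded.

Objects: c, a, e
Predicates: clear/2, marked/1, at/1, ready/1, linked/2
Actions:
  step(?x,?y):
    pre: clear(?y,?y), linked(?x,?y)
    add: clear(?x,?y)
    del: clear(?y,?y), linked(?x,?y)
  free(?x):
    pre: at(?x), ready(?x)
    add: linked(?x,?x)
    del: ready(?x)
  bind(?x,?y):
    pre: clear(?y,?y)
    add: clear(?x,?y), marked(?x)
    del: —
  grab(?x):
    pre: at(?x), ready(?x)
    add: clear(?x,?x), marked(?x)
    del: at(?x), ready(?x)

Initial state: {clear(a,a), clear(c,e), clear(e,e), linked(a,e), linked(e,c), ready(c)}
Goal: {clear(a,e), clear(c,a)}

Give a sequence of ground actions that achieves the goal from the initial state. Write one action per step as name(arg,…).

step(a,e); bind(c,a)

1. step(a,e)  →  {clear(a,a), clear(a,e), clear(c,e), linked(e,c), ready(c)}
2. bind(c,a)  →  {clear(a,a), clear(a,e), clear(c,a), clear(c,e), linked(e,c), marked(c), ready(c)}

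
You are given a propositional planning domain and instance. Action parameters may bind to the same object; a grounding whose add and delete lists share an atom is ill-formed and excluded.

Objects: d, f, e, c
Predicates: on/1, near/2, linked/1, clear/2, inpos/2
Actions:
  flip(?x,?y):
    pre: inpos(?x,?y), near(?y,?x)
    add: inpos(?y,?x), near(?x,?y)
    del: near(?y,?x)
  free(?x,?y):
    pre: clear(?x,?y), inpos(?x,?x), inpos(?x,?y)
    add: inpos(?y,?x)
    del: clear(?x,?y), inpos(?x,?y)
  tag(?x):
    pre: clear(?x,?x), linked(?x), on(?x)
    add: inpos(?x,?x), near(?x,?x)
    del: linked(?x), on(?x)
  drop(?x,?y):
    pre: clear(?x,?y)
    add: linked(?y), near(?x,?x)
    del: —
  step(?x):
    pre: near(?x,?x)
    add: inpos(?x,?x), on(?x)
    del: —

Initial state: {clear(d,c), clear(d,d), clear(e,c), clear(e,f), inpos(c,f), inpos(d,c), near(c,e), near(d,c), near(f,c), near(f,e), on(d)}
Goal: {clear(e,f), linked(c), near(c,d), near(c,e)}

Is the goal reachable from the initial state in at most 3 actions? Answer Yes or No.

No

1. drop(d,c)  →  {clear(d,c), clear(d,d), clear(e,c), clear(e,f), inpos(c,f), inpos(d,c), linked(c), near(c,e), near(d,c), near(d,d), near(f,c), near(f,e), on(d)}
2. step(d)  →  {clear(d,c), clear(d,d), clear(e,c), clear(e,f), inpos(c,f), inpos(d,c), inpos(d,d), linked(c), near(c,e), near(d,c), near(d,d), near(f,c), near(f,e), on(d)}
3. free(d,c)  →  {clear(d,d), clear(e,c), clear(e,f), inpos(c,d), inpos(c,f), inpos(d,d), linked(c), near(c,e), near(d,c), near(d,d), near(f,c), near(f,e), on(d)}
4. flip(c,d)  →  {clear(d,d), clear(e,c), clear(e,f), inpos(c,d), inpos(c,f), inpos(d,c), inpos(d,d), linked(c), near(c,d), near(c,e), near(d,d), near(f,c), near(f,e), on(d)}
optimal plan length = 4; 4 > 3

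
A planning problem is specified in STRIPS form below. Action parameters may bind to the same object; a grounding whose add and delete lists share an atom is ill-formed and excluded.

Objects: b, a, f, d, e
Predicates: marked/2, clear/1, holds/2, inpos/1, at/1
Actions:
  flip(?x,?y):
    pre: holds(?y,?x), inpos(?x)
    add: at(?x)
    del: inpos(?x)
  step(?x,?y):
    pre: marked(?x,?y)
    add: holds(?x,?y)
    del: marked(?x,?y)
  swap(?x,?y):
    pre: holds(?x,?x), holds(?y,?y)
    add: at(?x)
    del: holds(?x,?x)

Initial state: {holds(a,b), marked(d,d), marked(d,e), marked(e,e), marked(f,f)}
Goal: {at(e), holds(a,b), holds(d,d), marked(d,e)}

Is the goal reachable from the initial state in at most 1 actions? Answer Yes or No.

No

1. step(d,d)  →  {holds(a,b), holds(d,d), marked(d,e), marked(e,e), marked(f,f)}
2. step(e,e)  →  {holds(a,b), holds(d,d), holds(e,e), marked(d,e), marked(f,f)}
3. swap(e,d)  →  {at(e), holds(a,b), holds(d,d), marked(d,e), marked(f,f)}
optimal plan length = 3; 3 > 1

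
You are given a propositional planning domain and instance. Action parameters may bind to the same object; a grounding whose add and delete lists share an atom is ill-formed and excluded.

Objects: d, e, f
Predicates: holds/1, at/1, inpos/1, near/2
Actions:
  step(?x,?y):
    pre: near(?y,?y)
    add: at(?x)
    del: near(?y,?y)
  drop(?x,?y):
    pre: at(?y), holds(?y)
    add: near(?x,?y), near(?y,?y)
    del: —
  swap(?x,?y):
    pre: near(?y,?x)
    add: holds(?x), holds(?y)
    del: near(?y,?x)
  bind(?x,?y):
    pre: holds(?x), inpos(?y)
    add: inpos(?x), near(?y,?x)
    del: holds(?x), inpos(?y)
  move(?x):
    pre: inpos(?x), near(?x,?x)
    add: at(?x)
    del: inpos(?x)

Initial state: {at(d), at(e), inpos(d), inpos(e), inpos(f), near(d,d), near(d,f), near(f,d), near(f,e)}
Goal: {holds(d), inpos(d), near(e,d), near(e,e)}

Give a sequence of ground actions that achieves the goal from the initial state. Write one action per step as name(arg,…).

swap(d,d); drop(e,d); swap(e,f); drop(d,e)

1. swap(d,d)  →  {at(d), at(e), holds(d), inpos(d), inpos(e), inpos(f), near(d,f), near(f,d), near(f,e)}
2. drop(e,d)  →  {at(d), at(e), holds(d), inpos(d), inpos(e), inpos(f), near(d,d), near(d,f), near(e,d), near(f,d), near(f,e)}
3. swap(e,f)  →  {at(d), at(e), holds(d), holds(e), holds(f), inpos(d), inpos(e), inpos(f), near(d,d), near(d,f), near(e,d), near(f,d)}
4. drop(d,e)  →  {at(d), at(e), holds(d), holds(e), holds(f), inpos(d), inpos(e), inpos(f), near(d,d), near(d,e), near(d,f), near(e,d), near(e,e), near(f,d)}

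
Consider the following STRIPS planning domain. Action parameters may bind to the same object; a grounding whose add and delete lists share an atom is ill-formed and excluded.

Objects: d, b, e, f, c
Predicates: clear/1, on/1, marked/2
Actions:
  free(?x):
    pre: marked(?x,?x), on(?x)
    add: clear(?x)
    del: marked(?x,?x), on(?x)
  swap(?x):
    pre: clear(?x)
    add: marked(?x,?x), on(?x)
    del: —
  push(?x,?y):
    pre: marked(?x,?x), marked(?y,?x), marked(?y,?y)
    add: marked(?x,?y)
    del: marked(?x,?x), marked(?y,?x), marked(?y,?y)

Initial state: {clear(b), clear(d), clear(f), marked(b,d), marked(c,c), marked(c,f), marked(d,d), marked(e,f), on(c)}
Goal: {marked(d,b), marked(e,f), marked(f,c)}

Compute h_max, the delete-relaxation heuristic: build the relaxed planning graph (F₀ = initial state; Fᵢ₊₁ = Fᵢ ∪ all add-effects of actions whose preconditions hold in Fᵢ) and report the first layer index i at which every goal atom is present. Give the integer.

2

F0 = init (9 atoms)
F1 = F0 ∪ {clear(c), marked(b,b), marked(f,f), on(b), on(d), on(f)}  (15 atoms)
F2 = F1 ∪ {marked(d,b), marked(f,c)}  (17 atoms)
goal ⊆ F2  ⇒  h_max = 2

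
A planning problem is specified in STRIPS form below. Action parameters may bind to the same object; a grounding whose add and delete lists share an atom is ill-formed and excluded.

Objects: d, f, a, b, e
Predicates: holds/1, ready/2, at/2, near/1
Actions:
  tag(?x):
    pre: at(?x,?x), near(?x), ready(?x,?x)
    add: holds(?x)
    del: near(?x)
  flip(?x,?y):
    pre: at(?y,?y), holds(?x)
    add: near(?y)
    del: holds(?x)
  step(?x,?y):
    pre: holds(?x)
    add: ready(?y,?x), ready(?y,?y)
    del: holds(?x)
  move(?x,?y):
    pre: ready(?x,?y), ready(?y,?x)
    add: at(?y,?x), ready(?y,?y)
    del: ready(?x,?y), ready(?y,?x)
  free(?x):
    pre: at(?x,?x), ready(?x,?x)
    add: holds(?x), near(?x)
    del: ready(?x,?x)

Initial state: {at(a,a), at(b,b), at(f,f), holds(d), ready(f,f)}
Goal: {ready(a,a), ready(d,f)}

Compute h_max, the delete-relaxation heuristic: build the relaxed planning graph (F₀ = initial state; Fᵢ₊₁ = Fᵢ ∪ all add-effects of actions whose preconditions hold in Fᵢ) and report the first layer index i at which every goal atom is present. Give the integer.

F0 = init (5 atoms)
F1 = F0 ∪ {holds(f), near(a), near(b), near(f), ready(a,a), ready(a,d), ready(b,b), ready(b,d), ready(d,d), ready(e,d), ready(e,e), ready(f,d)}  (17 atoms)
F2 = F1 ∪ {holds(a), holds(b), ready(a,f), ready(b,f), ready(d,f), ready(e,f)}  (23 atoms)
goal ⊆ F2  ⇒  h_max = 2

2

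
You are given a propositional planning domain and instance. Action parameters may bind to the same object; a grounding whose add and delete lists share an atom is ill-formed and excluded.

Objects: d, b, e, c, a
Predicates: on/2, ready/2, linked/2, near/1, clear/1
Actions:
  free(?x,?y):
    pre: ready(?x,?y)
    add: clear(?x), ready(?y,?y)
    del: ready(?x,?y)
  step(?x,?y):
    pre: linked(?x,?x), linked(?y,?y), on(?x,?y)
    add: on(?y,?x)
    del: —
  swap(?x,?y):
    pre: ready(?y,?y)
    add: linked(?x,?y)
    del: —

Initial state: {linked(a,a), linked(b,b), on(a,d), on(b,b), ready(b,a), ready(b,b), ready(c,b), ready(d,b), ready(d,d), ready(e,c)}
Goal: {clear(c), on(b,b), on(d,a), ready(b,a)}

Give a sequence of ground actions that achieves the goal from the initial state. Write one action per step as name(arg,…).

free(c,b); swap(d,d); step(a,d)

1. free(c,b)  →  {clear(c), linked(a,a), linked(b,b), on(a,d), on(b,b), ready(b,a), ready(b,b), ready(d,b), ready(d,d), ready(e,c)}
2. swap(d,d)  →  {clear(c), linked(a,a), linked(b,b), linked(d,d), on(a,d), on(b,b), ready(b,a), ready(b,b), ready(d,b), ready(d,d), ready(e,c)}
3. step(a,d)  →  {clear(c), linked(a,a), linked(b,b), linked(d,d), on(a,d), on(b,b), on(d,a), ready(b,a), ready(b,b), ready(d,b), ready(d,d), ready(e,c)}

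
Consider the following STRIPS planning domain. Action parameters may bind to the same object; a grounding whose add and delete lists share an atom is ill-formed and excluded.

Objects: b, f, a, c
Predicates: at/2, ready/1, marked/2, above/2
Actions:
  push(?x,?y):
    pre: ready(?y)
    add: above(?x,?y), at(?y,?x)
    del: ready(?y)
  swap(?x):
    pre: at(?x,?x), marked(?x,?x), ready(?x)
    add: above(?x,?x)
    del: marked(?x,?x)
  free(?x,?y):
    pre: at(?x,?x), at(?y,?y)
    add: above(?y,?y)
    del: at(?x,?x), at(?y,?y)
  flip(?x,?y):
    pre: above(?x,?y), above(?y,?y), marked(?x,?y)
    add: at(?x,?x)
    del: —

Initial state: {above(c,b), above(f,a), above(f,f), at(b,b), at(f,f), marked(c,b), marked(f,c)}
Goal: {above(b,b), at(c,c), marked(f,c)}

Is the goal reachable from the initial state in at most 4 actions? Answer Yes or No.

Yes

1. free(b,b)  →  {above(b,b), above(c,b), above(f,a), above(f,f), at(f,f), marked(c,b), marked(f,c)}
2. flip(c,b)  →  {above(b,b), above(c,b), above(f,a), above(f,f), at(c,c), at(f,f), marked(c,b), marked(f,c)}
optimal plan length = 2; 2 ≤ 4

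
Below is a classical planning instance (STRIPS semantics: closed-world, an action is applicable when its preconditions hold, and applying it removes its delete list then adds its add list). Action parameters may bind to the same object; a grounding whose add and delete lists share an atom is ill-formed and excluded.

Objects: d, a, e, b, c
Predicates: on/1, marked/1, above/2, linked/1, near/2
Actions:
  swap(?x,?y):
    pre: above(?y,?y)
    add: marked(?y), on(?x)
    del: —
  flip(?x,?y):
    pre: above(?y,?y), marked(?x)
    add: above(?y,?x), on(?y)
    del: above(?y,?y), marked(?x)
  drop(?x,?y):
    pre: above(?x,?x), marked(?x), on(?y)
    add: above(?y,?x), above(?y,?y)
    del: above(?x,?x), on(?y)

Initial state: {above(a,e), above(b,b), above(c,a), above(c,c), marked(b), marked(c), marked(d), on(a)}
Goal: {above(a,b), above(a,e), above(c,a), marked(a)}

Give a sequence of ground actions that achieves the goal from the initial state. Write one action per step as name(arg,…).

drop(b,a); swap(d,a)

1. drop(b,a)  →  {above(a,a), above(a,b), above(a,e), above(c,a), above(c,c), marked(b), marked(c), marked(d)}
2. swap(d,a)  →  {above(a,a), above(a,b), above(a,e), above(c,a), above(c,c), marked(a), marked(b), marked(c), marked(d), on(d)}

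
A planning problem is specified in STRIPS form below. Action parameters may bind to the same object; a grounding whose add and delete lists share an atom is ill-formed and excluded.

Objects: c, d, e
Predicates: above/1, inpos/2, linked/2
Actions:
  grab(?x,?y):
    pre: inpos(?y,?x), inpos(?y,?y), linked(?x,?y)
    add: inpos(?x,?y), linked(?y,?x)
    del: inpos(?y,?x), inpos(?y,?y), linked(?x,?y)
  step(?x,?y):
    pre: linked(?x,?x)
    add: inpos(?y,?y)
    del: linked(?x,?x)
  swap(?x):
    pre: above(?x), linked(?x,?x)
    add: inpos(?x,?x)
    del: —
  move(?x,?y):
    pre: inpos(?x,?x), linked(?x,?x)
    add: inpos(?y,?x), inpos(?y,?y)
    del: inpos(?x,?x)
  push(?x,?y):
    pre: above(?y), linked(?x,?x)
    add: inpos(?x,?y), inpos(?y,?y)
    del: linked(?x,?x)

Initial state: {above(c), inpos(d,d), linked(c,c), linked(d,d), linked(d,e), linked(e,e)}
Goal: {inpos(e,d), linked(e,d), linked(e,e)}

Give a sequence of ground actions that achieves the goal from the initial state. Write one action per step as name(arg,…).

move(d,e); grab(d,e); step(c,d); move(d,e)

1. move(d,e)  →  {above(c), inpos(e,d), inpos(e,e), linked(c,c), linked(d,d), linked(d,e), linked(e,e)}
2. grab(d,e)  →  {above(c), inpos(d,e), linked(c,c), linked(d,d), linked(e,d), linked(e,e)}
3. step(c,d)  →  {above(c), inpos(d,d), inpos(d,e), linked(d,d), linked(e,d), linked(e,e)}
4. move(d,e)  →  {above(c), inpos(d,e), inpos(e,d), inpos(e,e), linked(d,d), linked(e,d), linked(e,e)}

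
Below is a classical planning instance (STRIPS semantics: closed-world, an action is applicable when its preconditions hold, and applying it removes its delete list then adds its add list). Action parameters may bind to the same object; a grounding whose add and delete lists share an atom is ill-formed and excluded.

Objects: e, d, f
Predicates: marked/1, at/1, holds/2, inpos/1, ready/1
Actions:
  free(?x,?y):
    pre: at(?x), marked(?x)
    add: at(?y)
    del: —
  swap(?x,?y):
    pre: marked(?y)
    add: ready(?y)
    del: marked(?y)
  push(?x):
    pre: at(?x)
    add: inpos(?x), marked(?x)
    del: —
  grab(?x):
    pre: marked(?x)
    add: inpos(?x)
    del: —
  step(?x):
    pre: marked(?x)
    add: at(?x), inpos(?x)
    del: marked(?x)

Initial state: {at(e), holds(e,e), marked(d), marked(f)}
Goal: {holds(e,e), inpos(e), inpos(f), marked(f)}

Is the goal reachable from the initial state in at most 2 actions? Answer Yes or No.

1. push(e)  →  {at(e), holds(e,e), inpos(e), marked(d), marked(e), marked(f)}
2. grab(f)  →  {at(e), holds(e,e), inpos(e), inpos(f), marked(d), marked(e), marked(f)}
optimal plan length = 2; 2 ≤ 2

Yes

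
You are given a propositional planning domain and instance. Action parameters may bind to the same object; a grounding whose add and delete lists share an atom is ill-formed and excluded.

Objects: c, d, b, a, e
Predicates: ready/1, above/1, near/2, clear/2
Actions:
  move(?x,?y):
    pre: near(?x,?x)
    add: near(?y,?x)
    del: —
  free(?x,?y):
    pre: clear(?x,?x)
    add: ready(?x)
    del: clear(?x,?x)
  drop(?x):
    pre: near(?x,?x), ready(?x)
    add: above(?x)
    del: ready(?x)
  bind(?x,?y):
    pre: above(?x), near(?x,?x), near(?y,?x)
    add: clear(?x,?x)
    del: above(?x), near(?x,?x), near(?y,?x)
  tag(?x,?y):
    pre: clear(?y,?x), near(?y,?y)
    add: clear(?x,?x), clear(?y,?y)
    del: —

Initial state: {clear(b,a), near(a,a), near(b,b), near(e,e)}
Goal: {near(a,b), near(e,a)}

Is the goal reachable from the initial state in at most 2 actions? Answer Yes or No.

Yes

1. move(b,a)  →  {clear(b,a), near(a,a), near(a,b), near(b,b), near(e,e)}
2. move(a,e)  →  {clear(b,a), near(a,a), near(a,b), near(b,b), near(e,a), near(e,e)}
optimal plan length = 2; 2 ≤ 2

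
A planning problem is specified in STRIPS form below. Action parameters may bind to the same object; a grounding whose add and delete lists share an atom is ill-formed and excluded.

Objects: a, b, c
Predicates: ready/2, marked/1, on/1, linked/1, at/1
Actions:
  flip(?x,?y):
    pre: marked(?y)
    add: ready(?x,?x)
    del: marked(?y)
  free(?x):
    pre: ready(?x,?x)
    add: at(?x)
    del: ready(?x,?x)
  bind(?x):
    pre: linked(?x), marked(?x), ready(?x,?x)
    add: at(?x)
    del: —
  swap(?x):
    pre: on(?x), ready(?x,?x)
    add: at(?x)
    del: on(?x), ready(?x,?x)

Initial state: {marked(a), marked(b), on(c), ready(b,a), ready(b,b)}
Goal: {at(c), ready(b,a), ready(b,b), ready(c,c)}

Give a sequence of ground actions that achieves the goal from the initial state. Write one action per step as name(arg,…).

flip(c,a); free(c); flip(c,b)

1. flip(c,a)  →  {marked(b), on(c), ready(b,a), ready(b,b), ready(c,c)}
2. free(c)  →  {at(c), marked(b), on(c), ready(b,a), ready(b,b)}
3. flip(c,b)  →  {at(c), on(c), ready(b,a), ready(b,b), ready(c,c)}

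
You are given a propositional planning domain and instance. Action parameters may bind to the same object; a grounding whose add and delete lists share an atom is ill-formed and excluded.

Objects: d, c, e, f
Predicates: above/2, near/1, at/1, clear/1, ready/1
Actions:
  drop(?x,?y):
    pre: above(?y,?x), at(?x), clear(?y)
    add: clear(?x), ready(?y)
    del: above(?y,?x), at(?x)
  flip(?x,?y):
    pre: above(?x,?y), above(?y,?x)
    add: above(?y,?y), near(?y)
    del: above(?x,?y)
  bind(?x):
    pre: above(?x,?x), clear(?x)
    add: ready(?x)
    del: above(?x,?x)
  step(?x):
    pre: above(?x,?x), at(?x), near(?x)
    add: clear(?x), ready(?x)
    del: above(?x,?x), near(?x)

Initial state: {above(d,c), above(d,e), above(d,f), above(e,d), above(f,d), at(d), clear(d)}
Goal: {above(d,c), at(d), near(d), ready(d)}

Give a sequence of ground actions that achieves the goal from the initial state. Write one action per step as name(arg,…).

flip(e,d); bind(d)

1. flip(e,d)  →  {above(d,c), above(d,d), above(d,e), above(d,f), above(f,d), at(d), clear(d), near(d)}
2. bind(d)  →  {above(d,c), above(d,e), above(d,f), above(f,d), at(d), clear(d), near(d), ready(d)}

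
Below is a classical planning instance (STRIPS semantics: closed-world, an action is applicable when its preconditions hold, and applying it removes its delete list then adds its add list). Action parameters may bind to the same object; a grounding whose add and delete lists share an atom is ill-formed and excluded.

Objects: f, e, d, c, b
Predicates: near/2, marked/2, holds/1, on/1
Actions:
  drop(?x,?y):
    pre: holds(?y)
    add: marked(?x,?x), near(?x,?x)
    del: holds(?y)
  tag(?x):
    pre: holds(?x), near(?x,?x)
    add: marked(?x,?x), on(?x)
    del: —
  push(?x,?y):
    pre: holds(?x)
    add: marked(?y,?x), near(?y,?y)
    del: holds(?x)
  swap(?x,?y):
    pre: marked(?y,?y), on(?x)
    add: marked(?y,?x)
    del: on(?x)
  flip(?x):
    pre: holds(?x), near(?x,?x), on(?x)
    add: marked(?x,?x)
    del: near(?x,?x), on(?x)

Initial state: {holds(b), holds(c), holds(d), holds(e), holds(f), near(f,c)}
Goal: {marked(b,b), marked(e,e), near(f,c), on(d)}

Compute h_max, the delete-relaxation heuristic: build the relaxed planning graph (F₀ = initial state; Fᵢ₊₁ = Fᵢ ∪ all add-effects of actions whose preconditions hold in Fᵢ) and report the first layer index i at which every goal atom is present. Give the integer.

2

F0 = init (6 atoms)
F1 = F0 ∪ {marked(b,b), marked(b,c), marked(b,d), marked(b,e), marked(b,f), marked(c,b), marked(c,c), marked(c,d), marked(c,e), marked(c,f), marked(d,b), marked(d,c), marked(d,d), marked(d,e), marked(d,f), marked(e,b), marked(e,c), marked(e,d), marked(e,e), marked(e,f), marked(f,b), marked(f,c), marked(f,d), marked(f,e), marked(f,f), near(b,b), near(c,c), near(d,d), near(e,e), near(f,f)}  (36 atoms)
F2 = F1 ∪ {on(b), on(c), on(d), on(e), on(f)}  (41 atoms)
goal ⊆ F2  ⇒  h_max = 2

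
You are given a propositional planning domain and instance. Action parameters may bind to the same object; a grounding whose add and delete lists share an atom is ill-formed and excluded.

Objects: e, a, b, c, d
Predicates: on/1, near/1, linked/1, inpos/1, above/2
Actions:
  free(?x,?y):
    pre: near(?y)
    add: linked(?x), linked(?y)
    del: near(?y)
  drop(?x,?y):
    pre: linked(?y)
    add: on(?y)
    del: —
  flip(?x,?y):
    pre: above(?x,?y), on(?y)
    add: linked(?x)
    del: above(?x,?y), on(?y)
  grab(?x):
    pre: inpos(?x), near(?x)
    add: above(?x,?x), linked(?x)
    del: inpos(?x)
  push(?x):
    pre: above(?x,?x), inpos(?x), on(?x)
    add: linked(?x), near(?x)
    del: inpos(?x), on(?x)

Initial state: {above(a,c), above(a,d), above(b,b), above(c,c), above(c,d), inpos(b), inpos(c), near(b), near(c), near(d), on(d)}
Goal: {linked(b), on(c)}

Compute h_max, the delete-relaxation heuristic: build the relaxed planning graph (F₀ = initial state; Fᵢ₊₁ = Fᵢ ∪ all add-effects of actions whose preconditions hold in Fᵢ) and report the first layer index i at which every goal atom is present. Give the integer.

F0 = init (11 atoms)
F1 = F0 ∪ {linked(a), linked(b), linked(c), linked(d), linked(e)}  (16 atoms)
F2 = F1 ∪ {on(a), on(b), on(c), on(e)}  (20 atoms)
goal ⊆ F2  ⇒  h_max = 2

2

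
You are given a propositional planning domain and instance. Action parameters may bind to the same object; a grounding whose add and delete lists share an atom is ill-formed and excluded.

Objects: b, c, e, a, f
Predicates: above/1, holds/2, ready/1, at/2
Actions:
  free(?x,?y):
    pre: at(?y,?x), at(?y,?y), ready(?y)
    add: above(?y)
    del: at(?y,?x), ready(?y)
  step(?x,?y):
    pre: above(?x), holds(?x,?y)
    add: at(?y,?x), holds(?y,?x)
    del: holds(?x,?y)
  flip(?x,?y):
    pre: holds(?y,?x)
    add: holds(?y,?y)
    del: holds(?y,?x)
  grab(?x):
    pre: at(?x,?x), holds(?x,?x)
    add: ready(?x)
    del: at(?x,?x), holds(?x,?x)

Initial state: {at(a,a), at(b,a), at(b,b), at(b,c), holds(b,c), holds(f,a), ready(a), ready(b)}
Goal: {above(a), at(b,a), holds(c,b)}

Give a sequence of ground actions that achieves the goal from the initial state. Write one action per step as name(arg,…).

free(b,b); free(a,a); step(b,c)

1. free(b,b)  →  {above(b), at(a,a), at(b,a), at(b,c), holds(b,c), holds(f,a), ready(a)}
2. free(a,a)  →  {above(a), above(b), at(b,a), at(b,c), holds(b,c), holds(f,a)}
3. step(b,c)  →  {above(a), above(b), at(b,a), at(b,c), at(c,b), holds(c,b), holds(f,a)}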